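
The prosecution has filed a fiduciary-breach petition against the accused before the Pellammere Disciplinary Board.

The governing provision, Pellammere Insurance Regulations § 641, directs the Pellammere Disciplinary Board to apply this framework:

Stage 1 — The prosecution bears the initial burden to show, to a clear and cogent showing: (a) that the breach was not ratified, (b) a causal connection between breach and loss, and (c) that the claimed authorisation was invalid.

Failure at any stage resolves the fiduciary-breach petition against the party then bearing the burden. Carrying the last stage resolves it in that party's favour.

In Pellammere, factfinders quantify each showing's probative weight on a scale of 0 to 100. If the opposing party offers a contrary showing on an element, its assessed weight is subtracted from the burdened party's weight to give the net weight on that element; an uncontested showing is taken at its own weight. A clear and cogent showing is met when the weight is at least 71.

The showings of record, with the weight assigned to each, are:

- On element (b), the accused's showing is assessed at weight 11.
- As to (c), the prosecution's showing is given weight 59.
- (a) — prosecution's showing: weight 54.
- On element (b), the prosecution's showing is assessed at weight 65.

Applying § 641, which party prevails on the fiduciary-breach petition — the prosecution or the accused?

accused

Stage 1 — burden on prosecution; standard: a clear and cogent showing (weight is at least 71).
    (a): 54 < 71 [not met]
    (b): 65 − 11 = 54 < 71 [not met]
    (c): 59 < 71 [not met]
  Stage 1 not carried; the prosecution fails its burden.
The accused prevails.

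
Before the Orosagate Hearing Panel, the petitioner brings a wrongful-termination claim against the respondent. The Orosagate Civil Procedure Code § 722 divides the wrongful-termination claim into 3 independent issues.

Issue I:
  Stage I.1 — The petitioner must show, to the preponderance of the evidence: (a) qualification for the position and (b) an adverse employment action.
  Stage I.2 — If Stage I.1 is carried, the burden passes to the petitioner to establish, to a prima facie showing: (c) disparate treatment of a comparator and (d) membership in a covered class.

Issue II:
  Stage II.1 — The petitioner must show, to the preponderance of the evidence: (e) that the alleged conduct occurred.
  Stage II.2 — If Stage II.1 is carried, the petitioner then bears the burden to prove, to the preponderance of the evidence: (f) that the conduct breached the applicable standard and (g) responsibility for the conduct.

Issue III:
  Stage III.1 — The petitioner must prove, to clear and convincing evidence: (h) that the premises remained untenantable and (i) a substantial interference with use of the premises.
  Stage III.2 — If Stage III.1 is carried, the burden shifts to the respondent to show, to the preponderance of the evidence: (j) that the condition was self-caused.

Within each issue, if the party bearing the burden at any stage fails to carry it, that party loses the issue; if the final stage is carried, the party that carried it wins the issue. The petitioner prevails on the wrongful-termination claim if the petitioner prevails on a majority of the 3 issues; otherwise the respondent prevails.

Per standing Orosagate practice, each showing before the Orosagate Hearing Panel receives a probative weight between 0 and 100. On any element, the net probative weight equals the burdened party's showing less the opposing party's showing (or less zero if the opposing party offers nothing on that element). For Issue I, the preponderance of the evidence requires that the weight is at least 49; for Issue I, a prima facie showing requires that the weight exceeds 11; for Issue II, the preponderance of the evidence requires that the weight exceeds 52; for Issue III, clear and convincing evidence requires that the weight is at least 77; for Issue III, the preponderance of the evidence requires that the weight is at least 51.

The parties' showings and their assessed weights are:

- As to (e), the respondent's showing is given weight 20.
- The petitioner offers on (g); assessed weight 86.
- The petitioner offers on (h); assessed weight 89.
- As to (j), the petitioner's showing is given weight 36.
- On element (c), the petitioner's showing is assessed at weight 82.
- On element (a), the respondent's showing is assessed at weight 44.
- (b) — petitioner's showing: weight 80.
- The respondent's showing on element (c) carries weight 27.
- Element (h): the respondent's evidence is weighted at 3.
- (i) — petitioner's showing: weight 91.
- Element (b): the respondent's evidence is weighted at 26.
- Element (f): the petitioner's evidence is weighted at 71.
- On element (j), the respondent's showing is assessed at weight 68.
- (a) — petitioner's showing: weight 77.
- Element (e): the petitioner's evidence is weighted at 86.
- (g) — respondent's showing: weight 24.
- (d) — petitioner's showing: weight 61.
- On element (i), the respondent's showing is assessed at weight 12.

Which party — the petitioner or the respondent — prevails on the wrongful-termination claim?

— Issue I —
At Stage I.1 the petitioner must meet the preponderance of the evidence (weight is at least 49): on (a) the weight is 77 less the opposing 44 gives net 33, which does not reach 49, so (a) does not meet the standard; on (b) the weight is 80 less the opposing 26 gives net 54, which does reach 49, so (b) meets the standard.
  Not every element is met, so the petitioner fails to carry Stage I.1.
So the respondent prevails on this issue.
— Issue II —
Stage II.1 (petitioner, the preponderance of the evidence, weight exceeds 52): (e) net 86−20=66 > 52 — meets.
  Stage II.1 carried; the burden remains with the petitioner.
Stage II.2 (petitioner, the preponderance of the evidence, weight exceeds 52): (f) 71 > 52 — meets; (g) net 86−24=62 > 52 — meets.
  Stage II.2 carried; the final stage is satisfied.
Every stage carried; the petitioner prevails on this issue.
— Issue III —
At Stage III.1 the petitioner must meet clear and convincing evidence (weight is at least 77): on (h) the weight is 89 less the opposing 3 gives net 86, which does reach 77, so (h) meets the standard; on (i) the weight is 91 less the opposing 12 gives net 79, ≥ 77, so (i) meets the standard.
  Stage III.1 is satisfied; the onus moves to the respondent.
At Stage III.2 the respondent must meet the preponderance of the evidence (weight is at least 51): on (j) the weight is 68 less the opposing 36 gives net 32, < 51, so (j) does not meet the standard.
  Not every element is met, so the respondent fails to carry Stage III.2.
The petitioner prevails on this issue.
Per-issue: Issue I → respondent; Issue II → petitioner; Issue III → petitioner. The petitioner must prevail on a majority of issues; overall, the petitioner prevails.

petitioner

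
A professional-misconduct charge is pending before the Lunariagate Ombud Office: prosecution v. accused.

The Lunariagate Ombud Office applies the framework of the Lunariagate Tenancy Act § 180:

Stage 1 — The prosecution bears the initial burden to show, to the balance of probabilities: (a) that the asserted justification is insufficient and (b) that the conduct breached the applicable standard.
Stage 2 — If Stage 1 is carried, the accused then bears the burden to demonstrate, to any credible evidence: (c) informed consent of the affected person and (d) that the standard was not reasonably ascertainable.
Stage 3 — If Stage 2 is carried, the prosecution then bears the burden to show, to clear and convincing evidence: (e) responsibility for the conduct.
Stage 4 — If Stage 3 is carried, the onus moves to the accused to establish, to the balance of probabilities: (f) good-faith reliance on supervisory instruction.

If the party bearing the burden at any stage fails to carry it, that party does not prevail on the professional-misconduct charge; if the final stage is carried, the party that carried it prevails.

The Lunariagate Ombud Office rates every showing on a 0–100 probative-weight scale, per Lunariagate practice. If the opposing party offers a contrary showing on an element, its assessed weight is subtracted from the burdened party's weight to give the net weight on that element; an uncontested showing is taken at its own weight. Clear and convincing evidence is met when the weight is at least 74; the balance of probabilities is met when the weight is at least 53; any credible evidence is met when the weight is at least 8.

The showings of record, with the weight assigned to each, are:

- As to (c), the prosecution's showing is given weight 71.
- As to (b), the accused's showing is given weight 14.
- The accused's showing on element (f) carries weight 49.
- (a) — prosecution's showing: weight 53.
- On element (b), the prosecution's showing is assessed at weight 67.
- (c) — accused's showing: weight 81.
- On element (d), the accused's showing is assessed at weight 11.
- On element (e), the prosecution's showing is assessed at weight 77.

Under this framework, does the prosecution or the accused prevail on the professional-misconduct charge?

At Stage 1 the prosecution must meet the balance of probabilities (weight is at least 53): on (a) the weight is 53, ≥ 53, so (a) meets the standard; on (b) the weight is 67 less the opposing 14 gives net 53, ≥ 53, so (b) meets the standard.
  All elements met. The burden passes to the accused.
At Stage 2 the accused must meet any credible evidence (weight is at least 8): on (c) the weight is 81 less the opposing 71 gives net 10, which does reach 8, so (c) meets the standard; on (d) the weight is 11, which does reach 8, so (d) meets the standard.
  All elements met. The burden passes to the prosecution.
At Stage 3 the prosecution must meet clear and convincing evidence (weight is at least 74): on (e) the weight is 77, which does reach 74, so (e) meets the standard.
  Stage 3 carried; the burden shifts to the accused.
At Stage 4 the accused must meet the balance of probabilities (weight is at least 53): on (f) the weight is 49, which does not reach 53, so (f) does not meet the standard.
  Not every element is met, so the accused fails to carry Stage 4.
So the prosecution prevails.

prosecution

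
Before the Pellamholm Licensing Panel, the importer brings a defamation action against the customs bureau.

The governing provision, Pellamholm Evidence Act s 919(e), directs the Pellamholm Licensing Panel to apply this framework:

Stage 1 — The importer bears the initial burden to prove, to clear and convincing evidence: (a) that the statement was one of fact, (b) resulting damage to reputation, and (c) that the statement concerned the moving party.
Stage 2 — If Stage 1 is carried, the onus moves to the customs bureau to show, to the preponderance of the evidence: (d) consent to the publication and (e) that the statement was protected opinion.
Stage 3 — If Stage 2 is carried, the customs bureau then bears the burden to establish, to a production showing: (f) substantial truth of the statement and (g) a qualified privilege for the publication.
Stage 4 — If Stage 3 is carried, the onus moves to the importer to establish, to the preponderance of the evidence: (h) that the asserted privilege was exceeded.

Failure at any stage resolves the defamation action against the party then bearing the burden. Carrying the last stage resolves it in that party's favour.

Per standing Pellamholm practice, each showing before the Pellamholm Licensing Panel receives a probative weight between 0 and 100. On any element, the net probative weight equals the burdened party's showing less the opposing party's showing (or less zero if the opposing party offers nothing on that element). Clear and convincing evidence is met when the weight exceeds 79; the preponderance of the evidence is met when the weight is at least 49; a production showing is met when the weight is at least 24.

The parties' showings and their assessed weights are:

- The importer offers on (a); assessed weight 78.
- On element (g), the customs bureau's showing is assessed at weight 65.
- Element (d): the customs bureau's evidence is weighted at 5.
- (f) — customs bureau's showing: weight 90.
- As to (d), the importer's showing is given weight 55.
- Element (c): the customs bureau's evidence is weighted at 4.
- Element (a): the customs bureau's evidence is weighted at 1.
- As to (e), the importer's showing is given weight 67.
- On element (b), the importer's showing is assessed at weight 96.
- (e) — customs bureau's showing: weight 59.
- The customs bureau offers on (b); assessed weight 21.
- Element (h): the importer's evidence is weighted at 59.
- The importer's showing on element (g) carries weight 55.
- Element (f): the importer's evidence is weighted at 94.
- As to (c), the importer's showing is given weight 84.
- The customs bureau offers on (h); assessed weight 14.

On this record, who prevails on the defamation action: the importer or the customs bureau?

customs bureau

Stage 1 (importer, clear and convincing evidence, weight exceeds 79): (a) net 78−1=77 ≤ 79 — fails; (b) net 96−21=75 ≤ 79 — fails; (c) net 84−4=80 > 79 — meets.
  Not every element is met, so the importer fails to carry Stage 1.
So the customs bureau prevails.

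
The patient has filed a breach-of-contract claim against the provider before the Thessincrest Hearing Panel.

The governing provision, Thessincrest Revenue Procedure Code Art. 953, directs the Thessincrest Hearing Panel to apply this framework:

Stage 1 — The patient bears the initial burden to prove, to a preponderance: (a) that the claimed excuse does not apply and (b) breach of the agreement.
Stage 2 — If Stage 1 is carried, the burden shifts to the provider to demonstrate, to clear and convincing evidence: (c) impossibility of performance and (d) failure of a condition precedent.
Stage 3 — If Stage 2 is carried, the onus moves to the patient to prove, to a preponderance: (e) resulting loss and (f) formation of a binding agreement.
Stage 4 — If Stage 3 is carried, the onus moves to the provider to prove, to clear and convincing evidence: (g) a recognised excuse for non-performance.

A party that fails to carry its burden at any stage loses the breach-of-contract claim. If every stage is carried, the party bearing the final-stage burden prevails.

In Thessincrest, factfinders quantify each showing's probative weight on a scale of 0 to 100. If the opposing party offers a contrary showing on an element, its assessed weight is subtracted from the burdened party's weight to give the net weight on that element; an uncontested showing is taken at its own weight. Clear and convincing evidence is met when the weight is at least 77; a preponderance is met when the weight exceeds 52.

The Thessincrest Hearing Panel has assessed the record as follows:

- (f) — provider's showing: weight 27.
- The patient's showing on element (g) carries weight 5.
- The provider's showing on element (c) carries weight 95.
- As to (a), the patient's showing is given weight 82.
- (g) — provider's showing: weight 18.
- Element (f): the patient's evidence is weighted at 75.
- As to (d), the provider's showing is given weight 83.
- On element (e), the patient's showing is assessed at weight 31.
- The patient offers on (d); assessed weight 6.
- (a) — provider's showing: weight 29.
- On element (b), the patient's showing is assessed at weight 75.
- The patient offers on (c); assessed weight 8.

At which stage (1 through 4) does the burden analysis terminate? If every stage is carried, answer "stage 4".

stage 3

At Stage 1 the patient must meet a preponderance (weight exceeds 52): on (a) the weight is 82 less the opposing 29 gives net 53, which does exceed 52, so (a) meets the standard; on (b) the weight is 75, which does exceed 52, so (b) meets the standard.
  Stage 1 is satisfied; the onus moves to the provider.
At Stage 2 the provider must meet clear and convincing evidence (weight is at least 77): on (c) the weight is 95 less the opposing 8 gives net 87, which does reach 77, so (c) meets the standard; on (d) the weight is 83 less the opposing 6 gives net 77, which does reach 77, so (d) meets the standard.
  The provider carries Stage 2; the patient now bears the burden.
At Stage 3 the patient must meet a preponderance (weight exceeds 52): on (e) the weight is 31, which does not exceed 52, so (e) does not meet the standard; on (f) the weight is 75 less the opposing 27 gives net 48, ≤ 52, so (f) does not meet the standard.
  The patient does not carry Stage 3.
The analysis ends at Stage 3; the provider prevails.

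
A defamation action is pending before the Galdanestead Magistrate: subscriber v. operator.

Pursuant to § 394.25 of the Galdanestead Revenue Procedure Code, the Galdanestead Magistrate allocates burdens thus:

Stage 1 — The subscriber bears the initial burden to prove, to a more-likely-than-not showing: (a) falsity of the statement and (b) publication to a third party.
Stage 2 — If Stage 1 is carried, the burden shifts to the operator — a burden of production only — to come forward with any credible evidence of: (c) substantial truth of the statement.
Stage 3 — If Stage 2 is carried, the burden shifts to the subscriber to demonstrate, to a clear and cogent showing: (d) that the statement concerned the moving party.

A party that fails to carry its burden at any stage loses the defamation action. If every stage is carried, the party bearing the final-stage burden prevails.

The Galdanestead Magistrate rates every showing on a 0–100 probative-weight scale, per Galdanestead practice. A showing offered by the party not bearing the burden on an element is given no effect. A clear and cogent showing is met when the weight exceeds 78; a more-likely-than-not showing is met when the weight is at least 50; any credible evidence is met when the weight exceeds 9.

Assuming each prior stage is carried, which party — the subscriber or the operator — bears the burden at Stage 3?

subscriber

Stage 3's rule assigns the burden to the subscriber (to a clear and cogent showing).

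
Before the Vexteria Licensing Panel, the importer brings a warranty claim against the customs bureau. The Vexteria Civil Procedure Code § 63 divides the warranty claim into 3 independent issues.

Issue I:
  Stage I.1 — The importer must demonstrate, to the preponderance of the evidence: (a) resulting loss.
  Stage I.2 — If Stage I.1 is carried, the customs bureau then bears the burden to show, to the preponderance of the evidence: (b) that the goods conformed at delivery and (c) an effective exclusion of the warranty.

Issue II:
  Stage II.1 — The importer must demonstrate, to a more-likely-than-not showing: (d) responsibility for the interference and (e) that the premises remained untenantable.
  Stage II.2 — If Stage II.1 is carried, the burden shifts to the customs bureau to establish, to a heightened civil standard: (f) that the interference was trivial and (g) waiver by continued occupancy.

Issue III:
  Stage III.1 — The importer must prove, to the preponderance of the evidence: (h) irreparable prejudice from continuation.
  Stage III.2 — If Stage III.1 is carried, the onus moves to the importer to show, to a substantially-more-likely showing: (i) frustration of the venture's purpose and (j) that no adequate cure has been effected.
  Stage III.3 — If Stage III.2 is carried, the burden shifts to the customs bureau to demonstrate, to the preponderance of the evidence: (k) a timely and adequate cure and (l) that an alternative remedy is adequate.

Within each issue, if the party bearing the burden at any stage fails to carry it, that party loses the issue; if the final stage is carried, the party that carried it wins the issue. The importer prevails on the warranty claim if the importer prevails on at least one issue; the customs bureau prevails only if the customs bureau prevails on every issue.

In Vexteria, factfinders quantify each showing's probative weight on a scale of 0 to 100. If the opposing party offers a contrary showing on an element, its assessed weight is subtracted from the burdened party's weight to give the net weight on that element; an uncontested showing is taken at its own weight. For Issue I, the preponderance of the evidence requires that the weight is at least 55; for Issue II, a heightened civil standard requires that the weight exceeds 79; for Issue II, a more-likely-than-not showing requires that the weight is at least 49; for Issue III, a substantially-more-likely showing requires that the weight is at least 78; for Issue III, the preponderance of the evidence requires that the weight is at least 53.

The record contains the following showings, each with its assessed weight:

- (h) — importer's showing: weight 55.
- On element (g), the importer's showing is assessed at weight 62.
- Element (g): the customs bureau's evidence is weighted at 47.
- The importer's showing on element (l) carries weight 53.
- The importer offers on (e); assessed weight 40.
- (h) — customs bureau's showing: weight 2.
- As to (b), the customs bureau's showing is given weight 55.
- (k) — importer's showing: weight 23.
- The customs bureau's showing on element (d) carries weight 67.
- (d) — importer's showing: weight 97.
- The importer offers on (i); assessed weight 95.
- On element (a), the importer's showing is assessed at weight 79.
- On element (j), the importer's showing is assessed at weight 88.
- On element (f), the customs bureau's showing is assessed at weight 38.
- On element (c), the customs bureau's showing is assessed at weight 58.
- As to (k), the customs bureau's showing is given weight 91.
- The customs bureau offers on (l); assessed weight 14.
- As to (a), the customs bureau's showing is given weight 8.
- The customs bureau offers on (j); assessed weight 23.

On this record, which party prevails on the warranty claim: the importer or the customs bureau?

customs bureau

— Issue I —
Stage I.1 (importer, the preponderance of the evidence, weight is at least 55): (a) net 79−8=71 ≥ 55 — meets.
  The importer carries Stage I.1; the customs bureau now bears the burden.
Stage I.2 (customs bureau, the preponderance of the evidence, weight is at least 55): (b) 55 ≥ 55 — meets; (c) 58 ≥ 55 — meets.
  The customs bureau carries the last stage.
All stages carried — the customs bureau prevails on this issue.
— Issue II —
Stage II.1 (importer, a more-likely-than-not showing, weight is at least 49): (d) net 97−67=30 < 49 — fails; (e) 40 < 49 — fails.
  Not every element is met, so the importer fails to carry Stage II.1.
The customs bureau prevails on this issue.
— Issue III —
Stage III.1 — burden on importer; standard: the preponderance of the evidence (weight is at least 53).
    (h): 55 − 2 = 53 ≥ 53 [met]
  Stage III.1 carried; the burden remains with the importer.
Stage III.2 — burden on importer; standard: a substantially-more-likely showing (weight is at least 78).
    (i): 95 ≥ 78 [met]
    (j): 88 − 23 = 65 < 78 [not met]
  The importer does not carry Stage III.2.
So the customs bureau prevails on this issue.
Per-issue: Issue I → customs bureau; Issue II → customs bureau; Issue III → customs bureau. The importer must prevail on at least one issue; overall, the customs bureau prevails.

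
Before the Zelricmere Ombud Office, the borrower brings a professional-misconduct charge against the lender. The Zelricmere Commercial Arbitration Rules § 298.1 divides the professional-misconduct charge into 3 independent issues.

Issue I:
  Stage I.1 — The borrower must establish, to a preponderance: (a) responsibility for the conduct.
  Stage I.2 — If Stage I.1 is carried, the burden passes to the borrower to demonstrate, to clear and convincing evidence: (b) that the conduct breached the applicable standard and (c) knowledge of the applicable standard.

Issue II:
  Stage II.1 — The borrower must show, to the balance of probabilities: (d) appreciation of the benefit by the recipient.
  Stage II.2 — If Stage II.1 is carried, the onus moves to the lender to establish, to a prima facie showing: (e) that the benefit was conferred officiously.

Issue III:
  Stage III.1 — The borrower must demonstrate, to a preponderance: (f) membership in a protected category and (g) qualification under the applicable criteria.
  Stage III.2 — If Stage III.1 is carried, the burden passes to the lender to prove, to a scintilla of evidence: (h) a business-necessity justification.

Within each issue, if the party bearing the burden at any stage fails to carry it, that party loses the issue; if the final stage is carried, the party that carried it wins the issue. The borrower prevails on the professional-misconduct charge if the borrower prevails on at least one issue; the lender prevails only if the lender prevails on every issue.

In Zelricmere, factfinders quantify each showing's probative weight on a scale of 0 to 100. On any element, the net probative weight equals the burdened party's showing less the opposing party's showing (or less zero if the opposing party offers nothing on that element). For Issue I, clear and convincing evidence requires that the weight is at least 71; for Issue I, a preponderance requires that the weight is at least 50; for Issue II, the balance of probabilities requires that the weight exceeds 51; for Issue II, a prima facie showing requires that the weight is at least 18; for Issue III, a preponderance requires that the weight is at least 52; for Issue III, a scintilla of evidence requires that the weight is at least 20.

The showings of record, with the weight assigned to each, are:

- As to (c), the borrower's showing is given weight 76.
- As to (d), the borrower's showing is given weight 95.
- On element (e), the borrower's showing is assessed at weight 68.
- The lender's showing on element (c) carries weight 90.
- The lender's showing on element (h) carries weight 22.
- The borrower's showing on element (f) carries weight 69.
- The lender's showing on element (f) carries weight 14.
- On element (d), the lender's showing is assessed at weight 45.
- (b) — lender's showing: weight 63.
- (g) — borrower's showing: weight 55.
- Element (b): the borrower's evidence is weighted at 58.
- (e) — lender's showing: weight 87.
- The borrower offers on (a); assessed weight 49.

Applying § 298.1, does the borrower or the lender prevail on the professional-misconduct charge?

— Issue I —
Stage I.1 (borrower, a preponderance, weight is at least 50): (a) 49 < 50 — fails.
  The borrower does not carry Stage I.1.
So the lender prevails on this issue.
— Issue II —
At Stage II.1 the borrower must meet the balance of probabilities (weight exceeds 51): on (d) the weight is 95 less the opposing 45 gives net 50, which does not exceed 51, so (d) does not meet the standard.
  The borrower does not carry Stage II.1.
So the lender prevails on this issue.
— Issue III —
Stage III.1 (borrower, a preponderance, weight is at least 52): (f) net 69−14=55 ≥ 52 — meets; (g) 55 ≥ 52 — meets.
  All elements met. The burden passes to the lender.
Stage III.2 (lender, a scintilla of evidence, weight is at least 20): (h) 22 ≥ 20 — meets.
  The lender carries the last stage.
With every stage satisfied, the lender prevails on this issue.
Per-issue: Issue I → lender; Issue II → lender; Issue III → lender. The borrower must prevail on at least one issue; overall, the lender prevails.

lender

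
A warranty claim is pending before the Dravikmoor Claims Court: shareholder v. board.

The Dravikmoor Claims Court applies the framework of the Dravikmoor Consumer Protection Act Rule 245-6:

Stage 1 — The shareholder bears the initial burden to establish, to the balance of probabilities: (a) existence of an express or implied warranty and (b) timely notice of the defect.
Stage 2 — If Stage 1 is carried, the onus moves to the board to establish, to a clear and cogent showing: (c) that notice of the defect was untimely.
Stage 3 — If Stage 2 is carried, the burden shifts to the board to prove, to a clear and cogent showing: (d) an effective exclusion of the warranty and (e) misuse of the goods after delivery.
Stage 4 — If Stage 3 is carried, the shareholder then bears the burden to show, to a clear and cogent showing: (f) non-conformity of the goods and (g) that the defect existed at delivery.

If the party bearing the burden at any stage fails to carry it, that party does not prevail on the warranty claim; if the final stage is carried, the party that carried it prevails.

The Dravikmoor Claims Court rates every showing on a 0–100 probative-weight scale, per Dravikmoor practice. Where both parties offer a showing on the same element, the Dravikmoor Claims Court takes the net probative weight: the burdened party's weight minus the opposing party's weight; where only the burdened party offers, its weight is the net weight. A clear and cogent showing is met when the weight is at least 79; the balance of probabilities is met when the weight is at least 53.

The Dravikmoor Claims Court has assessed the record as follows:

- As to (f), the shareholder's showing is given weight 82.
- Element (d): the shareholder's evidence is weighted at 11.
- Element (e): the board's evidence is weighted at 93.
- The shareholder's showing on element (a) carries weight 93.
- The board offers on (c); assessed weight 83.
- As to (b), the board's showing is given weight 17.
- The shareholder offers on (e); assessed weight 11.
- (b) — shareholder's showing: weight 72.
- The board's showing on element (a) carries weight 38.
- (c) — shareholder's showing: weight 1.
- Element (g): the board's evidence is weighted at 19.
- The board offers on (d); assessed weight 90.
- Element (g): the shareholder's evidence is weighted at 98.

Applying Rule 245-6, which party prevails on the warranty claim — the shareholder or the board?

shareholder

Stage 1 (shareholder, the balance of probabilities, weight is at least 53): (a) net 93−38=55 ≥ 53 — meets; (b) net 72−17=55 ≥ 53 — meets.
  Stage 1 carried; the burden shifts to the board.
Stage 2 (board, a clear and cogent showing, weight is at least 79): (c) net 83−1=82 ≥ 79 — meets.
  Stage 2 is satisfied; the board continues to bear the burden.
Stage 3 (board, a clear and cogent showing, weight is at least 79): (d) net 90−11=79 ≥ 79 — meets; (e) net 93−11=82 ≥ 79 — meets.
  Stage 3 carried; the burden shifts to the shareholder.
Stage 4 (shareholder, a clear and cogent showing, weight is at least 79): (f) 82 ≥ 79 — meets; (g) net 98−19=79 ≥ 79 — meets.
  Stage 4 carried; the final stage is satisfied.
All stages carried — the shareholder prevails.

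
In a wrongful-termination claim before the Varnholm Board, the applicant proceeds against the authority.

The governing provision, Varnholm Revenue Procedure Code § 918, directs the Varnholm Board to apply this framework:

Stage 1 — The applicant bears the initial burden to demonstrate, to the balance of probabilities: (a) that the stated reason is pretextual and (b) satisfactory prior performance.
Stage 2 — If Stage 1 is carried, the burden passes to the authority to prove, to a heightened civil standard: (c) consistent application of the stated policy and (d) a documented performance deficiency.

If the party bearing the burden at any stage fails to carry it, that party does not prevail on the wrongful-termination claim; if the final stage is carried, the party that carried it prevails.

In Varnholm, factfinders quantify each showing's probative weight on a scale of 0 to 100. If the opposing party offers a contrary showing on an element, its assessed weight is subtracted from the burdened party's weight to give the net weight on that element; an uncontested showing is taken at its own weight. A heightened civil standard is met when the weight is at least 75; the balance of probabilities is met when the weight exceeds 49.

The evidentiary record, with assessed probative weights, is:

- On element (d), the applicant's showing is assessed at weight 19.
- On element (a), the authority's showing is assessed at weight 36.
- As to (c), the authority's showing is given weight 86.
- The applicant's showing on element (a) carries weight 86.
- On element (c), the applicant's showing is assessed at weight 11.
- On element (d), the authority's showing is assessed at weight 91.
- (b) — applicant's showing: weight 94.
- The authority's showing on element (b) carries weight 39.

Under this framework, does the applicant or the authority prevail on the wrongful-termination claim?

applicant

At Stage 1 the applicant must meet the balance of probabilities (weight exceeds 49): on (a) the weight is 86 less the opposing 36 gives net 50, which does exceed 49, so (a) meets the standard; on (b) the weight is 94 less the opposing 39 gives net 55, > 49, so (b) meets the standard.
  The applicant carries Stage 1; the authority now bears the burden.
At Stage 2 the authority must meet a heightened civil standard (weight is at least 75): on (c) the weight is 86 less the opposing 11 gives net 75, which does reach 75, so (c) meets the standard; on (d) the weight is 91 less the opposing 19 gives net 72, which does not reach 75, so (d) does not meet the standard.
  The authority does not carry Stage 2.
The analysis ends at Stage 2; the applicant prevails.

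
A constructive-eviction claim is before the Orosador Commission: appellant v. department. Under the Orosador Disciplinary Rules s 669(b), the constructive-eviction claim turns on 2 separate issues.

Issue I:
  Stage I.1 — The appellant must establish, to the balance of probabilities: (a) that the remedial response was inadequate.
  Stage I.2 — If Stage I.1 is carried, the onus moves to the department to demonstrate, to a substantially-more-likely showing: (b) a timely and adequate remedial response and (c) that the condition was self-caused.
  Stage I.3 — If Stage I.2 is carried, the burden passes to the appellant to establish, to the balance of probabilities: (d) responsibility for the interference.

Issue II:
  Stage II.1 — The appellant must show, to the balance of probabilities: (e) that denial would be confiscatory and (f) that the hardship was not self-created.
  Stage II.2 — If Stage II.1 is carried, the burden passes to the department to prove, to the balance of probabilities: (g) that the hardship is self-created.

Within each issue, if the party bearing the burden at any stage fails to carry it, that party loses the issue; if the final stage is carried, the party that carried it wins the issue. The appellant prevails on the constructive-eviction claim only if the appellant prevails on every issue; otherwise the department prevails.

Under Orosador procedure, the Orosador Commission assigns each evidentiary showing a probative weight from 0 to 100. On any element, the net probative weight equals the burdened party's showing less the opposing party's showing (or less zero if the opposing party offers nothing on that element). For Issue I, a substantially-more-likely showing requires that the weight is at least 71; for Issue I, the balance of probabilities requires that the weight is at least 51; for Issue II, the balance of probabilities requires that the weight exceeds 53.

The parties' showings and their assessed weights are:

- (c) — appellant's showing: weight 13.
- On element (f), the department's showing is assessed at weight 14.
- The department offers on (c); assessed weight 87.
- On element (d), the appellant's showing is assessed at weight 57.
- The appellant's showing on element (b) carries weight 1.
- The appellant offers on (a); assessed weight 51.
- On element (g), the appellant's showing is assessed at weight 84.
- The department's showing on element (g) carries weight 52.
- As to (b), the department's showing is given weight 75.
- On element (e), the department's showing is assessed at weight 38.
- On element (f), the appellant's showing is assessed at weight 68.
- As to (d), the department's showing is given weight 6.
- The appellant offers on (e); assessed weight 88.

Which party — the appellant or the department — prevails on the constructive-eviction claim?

department

— Issue I —
At Stage I.1 the appellant must meet the balance of probabilities (weight is at least 51): on (a) the weight is 51, which does reach 51, so (a) meets the standard.
  All elements met. The burden passes to the department.
At Stage I.2 the department must meet a substantially-more-likely showing (weight is at least 71): on (b) the weight is 75 less the opposing 1 gives net 74, ≥ 71, so (b) meets the standard; on (c) the weight is 87 less the opposing 13 gives net 74, ≥ 71, so (c) meets the standard.
  The department carries Stage I.2; the appellant now bears the burden.
At Stage I.3 the appellant must meet the balance of probabilities (weight is at least 51): on (d) the weight is 57 less the opposing 6 gives net 51, ≥ 51, so (d) meets the standard.
  All elements met at the final stage.
All stages carried — the appellant prevails on this issue.
— Issue II —
At Stage II.1 the appellant must meet the balance of probabilities (weight exceeds 53): on (e) the weight is 88 less the opposing 38 gives net 50, which does not exceed 53, so (e) does not meet the standard; on (f) the weight is 68 less the opposing 14 gives net 54, which does exceed 53, so (f) meets the standard.
  Stage II.1 not carried; the appellant fails its burden.
So the department prevails on this issue.
Per-issue: Issue I → appellant; Issue II → department. The appellant must prevail on every issue; overall, the department prevails.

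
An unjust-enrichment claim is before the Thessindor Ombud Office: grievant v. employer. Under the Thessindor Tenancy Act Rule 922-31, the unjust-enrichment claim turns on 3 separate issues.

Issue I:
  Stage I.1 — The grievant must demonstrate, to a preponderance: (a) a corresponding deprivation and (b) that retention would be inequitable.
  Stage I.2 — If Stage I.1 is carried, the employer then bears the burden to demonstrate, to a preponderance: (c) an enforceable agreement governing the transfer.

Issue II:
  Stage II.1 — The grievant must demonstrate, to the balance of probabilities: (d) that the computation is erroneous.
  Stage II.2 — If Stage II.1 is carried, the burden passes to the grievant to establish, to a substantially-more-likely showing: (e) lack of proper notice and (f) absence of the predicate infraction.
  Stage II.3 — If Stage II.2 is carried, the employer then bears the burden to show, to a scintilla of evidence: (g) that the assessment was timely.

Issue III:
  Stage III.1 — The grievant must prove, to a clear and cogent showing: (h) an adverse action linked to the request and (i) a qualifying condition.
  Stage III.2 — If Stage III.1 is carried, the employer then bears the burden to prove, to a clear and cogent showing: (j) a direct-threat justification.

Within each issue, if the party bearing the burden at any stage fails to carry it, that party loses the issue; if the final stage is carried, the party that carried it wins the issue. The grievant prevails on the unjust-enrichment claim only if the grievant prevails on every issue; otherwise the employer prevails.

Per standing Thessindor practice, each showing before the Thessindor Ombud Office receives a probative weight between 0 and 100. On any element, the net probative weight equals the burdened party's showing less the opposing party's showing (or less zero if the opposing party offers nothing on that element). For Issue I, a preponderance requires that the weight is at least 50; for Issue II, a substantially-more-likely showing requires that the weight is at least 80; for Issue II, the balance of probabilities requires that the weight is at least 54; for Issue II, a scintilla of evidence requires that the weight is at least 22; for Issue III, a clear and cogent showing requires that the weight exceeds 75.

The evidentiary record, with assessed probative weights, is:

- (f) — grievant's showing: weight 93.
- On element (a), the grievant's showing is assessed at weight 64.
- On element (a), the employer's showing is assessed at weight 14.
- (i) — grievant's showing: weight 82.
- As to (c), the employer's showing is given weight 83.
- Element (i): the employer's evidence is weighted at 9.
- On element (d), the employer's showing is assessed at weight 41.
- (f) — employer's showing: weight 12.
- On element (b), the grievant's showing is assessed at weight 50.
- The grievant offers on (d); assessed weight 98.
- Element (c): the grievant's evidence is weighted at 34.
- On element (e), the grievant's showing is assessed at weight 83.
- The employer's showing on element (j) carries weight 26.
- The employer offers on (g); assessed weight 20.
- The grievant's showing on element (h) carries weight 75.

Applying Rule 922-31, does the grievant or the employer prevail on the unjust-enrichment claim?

— Issue I —
Stage I.1 (grievant, a preponderance, weight is at least 50): (a) net 64−14=50 ≥ 50 — meets; (b) 50 ≥ 50 — meets.
  Stage I.1 carried; the burden shifts to the employer.
Stage I.2 (employer, a preponderance, weight is at least 50): (c) net 83−34=49 < 50 — fails.
  The employer does not carry Stage I.2.
The analysis ends at Stage I.2; the grievant prevails on this issue.
— Issue II —
At Stage II.1 the grievant must meet the balance of probabilities (weight is at least 54): on (d) the weight is 98 less the opposing 41 gives net 57, which does reach 54, so (d) meets the standard.
  All elements met. The grievant retains the burden for Stage II.2.
At Stage II.2 the grievant must meet a substantially-more-likely showing (weight is at least 80): on (e) the weight is 83, ≥ 80, so (e) meets the standard; on (f) the weight is 93 less the opposing 12 gives net 81, ≥ 80, so (f) meets the standard.
  The grievant carries Stage II.2; the employer now bears the burden.
At Stage II.3 the employer must meet a scintilla of evidence (weight is at least 22): on (g) the weight is 20, < 22, so (g) does not meet the standard.
  The employer does not carry Stage II.3.
So the grievant prevails on this issue.
— Issue III —
At Stage III.1 the grievant must meet a clear and cogent showing (weight exceeds 75): on (h) the weight is 75, ≤ 75, so (h) does not meet the standard; on (i) the weight is 82 less the opposing 9 gives net 73, ≤ 75, so (i) does not meet the standard.
  Stage III.1 not carried; the grievant fails its burden.
The analysis ends at Stage III.1; the employer prevails on this issue.
Per-issue: Issue I → grievant; Issue II → grievant; Issue III → employer. The grievant must prevail on every issue; overall, the employer prevails.

employer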